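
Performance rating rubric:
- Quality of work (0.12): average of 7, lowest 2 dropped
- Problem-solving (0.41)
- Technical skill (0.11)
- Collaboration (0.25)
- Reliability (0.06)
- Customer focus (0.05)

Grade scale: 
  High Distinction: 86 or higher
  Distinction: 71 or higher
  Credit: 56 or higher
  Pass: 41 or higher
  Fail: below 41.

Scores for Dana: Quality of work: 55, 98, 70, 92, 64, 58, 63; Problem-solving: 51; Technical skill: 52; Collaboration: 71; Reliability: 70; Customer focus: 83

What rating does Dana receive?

Credit

Quality of work: drop 55, 58 → average of remaining 5 = 387/5 = 77.4
Weighted total:
  Quality of work 77.4 × 0.12 = 9.288
  Problem-solving 51 × 0.41 = 20.91
  Technical skill 52 × 0.11 = 5.72
  Collaboration 71 × 0.25 = 17.75
  Reliability 70 × 0.06 = 4.2
  Customer focus 83 × 0.05 = 4.15
Sum = 62.018
62.018 is ≥ 56 and < 71 → Credit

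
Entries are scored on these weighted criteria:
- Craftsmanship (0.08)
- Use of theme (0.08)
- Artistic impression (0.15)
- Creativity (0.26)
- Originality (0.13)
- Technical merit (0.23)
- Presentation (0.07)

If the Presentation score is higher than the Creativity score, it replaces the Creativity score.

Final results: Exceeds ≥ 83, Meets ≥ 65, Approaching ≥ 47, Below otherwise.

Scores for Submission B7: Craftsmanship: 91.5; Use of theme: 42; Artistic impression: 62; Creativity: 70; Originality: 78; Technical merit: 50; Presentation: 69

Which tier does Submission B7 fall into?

Approaching

Presentation (69) ≤ Creativity (70), so Creativity stays at 70.
Weighted total:
  Craftsmanship 91.5 × 0.08 = 7.32
  Use of theme 42 × 0.08 = 3.36
  Artistic impression 62 × 0.15 = 9.3
  Creativity 70 × 0.26 = 18.2
  Originality 78 × 0.13 = 10.14
  Technical merit 50 × 0.23 = 11.5
  Presentation 69 × 0.07 = 4.83
Sum = 64.65
64.65 is ≥ 47 and < 65 → Approaching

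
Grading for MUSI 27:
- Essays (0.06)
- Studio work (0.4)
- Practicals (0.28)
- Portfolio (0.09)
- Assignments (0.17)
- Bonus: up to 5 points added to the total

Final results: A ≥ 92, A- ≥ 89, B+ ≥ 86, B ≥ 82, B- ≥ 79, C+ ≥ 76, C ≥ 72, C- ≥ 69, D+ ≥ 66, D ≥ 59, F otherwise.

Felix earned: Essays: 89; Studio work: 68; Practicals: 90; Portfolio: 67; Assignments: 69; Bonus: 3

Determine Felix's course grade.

Weighted total:
  Essays 89 × 0.06 = 5.34
  Studio work 68 × 0.4 = 27.2
  Practicals 90 × 0.28 = 25.2
  Portfolio 67 × 0.09 = 6.03
  Assignments 69 × 0.17 = 11.73
Sum = 75.5
Bonus: 75.5 + 3 = 78.5
78.5 is ≥ 76 and < 79 → C+

C+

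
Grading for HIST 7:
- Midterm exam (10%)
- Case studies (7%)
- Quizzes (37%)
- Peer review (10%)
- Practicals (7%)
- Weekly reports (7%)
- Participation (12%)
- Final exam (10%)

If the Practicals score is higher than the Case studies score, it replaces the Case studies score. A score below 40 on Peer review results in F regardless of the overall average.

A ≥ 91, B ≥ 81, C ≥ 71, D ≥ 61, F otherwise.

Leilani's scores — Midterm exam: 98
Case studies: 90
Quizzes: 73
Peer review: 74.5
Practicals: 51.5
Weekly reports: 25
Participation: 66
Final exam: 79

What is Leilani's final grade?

C

Practicals (51.5) ≤ Case studies (90), so Case studies stays at 90.
Peer review score 74.5 ≥ 40: minimum met.
Weighted total:
  Midterm exam 98 × 0.1 = 9.8
  Case studies 90 × 0.07 = 6.3
  Quizzes 73 × 0.37 = 27.01
  Peer review 74.5 × 0.1 = 7.45
  Practicals 51.5 × 0.07 = 3.605
  Weekly reports 25 × 0.07 = 1.75
  Participation 66 × 0.12 = 7.92
  Final exam 79 × 0.1 = 7.9
Sum = 71.735
71.735 is ≥ 71 and < 81 → C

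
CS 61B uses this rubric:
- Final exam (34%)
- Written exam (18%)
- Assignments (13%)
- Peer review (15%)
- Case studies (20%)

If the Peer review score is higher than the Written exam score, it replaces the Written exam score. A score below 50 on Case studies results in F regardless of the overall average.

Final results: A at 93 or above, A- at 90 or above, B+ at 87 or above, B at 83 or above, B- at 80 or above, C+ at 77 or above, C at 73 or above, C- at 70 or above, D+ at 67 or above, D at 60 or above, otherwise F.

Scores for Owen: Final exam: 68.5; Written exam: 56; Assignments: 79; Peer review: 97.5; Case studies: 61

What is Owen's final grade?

C+

Peer review (97.5) > Written exam (56), so Written exam counts as 97.5.
Case studies score 61 ≥ 50: minimum met.
Weighted total:
  Final exam 68.5 × 0.34 = 23.29
  Written exam 97.5 × 0.18 = 17.55
  Assignments 79 × 0.13 = 10.27
  Peer review 97.5 × 0.15 = 14.625
  Case studies 61 × 0.2 = 12.2
Sum = 77.935
77.935 is ≥ 77 and < 80 → C+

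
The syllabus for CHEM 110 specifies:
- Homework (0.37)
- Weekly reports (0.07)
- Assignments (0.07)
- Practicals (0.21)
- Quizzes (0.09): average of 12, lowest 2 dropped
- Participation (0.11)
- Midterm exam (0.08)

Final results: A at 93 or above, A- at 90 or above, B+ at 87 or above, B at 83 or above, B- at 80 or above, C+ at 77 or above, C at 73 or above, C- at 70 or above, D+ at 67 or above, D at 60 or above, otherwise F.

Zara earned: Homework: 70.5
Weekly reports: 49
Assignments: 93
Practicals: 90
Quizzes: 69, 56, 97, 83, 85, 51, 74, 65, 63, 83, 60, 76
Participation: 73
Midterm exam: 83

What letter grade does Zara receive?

C

Quizzes: drop 51, 56 → average of remaining 10 = 755/10 = 75.5
Weighted total:
  Homework 70.5 × 0.37 = 26.085
  Weekly reports 49 × 0.07 = 3.43
  Assignments 93 × 0.07 = 6.51
  Practicals 90 × 0.21 = 18.9
  Quizzes 75.5 × 0.09 = 6.795
  Participation 73 × 0.11 = 8.03
  Midterm exam 83 × 0.08 = 6.64
Sum = 76.39
76.39 is ≥ 73 and < 77 → C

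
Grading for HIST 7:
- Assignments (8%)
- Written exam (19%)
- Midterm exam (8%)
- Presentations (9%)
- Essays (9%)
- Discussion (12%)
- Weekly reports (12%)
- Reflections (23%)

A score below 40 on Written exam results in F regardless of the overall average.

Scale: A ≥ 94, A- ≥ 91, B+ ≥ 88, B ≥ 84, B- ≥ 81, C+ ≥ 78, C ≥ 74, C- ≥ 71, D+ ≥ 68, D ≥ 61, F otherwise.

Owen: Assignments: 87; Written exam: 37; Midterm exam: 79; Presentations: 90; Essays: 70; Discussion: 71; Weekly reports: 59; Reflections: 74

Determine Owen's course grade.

Written exam score 37 < 40: minimum not met.
Weighted total:
  Assignments 87 × 0.08 = 6.96
  Written exam 37 × 0.19 = 7.03
  Midterm exam 79 × 0.08 = 6.32
  Presentations 90 × 0.09 = 8.1
  Essays 70 × 0.09 = 6.3
  Discussion 71 × 0.12 = 8.52
  Weekly reports 59 × 0.12 = 7.08
  Reflections 74 × 0.23 = 17.02
Sum = 67.33
Because the Written exam minimum was not met, the result is F.

F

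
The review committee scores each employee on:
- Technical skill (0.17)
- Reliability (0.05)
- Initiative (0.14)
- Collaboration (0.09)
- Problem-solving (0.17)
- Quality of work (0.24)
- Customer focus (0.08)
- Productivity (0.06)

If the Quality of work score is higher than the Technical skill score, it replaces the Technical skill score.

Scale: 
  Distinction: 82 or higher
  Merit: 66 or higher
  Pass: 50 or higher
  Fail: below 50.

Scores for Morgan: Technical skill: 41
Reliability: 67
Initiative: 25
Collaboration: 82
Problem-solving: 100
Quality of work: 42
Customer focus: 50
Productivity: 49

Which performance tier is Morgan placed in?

Pass

Quality of work (42) > Technical skill (41), so Technical skill counts as 42.
Weighted total:
  Technical skill 42 × 0.17 = 7.14
  Reliability 67 × 0.05 = 3.35
  Initiative 25 × 0.14 = 3.5
  Collaboration 82 × 0.09 = 7.38
  Problem-solving 100 × 0.17 = 17
  Quality of work 42 × 0.24 = 10.08
  Customer focus 50 × 0.08 = 4
  Productivity 49 × 0.06 = 2.94
Sum = 55.39
55.39 is ≥ 50 and < 66 → Pass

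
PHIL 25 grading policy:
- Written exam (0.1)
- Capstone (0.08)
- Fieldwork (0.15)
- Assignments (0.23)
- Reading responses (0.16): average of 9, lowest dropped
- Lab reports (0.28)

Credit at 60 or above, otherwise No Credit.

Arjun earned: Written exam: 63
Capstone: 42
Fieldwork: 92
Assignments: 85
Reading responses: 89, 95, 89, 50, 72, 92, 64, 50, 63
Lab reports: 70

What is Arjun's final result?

Reading responses: drop 50 → average of remaining 8 = 614/8 = 76.75
Weighted total:
  Written exam 63 × 0.1 = 6.3
  Capstone 42 × 0.08 = 3.36
  Fieldwork 92 × 0.15 = 13.8
  Assignments 85 × 0.23 = 19.55
  Reading responses 76.75 × 0.16 = 12.28
  Lab reports 70 × 0.28 = 19.6
Sum = 74.89
74.89 ≥ 60 → Credit

Credit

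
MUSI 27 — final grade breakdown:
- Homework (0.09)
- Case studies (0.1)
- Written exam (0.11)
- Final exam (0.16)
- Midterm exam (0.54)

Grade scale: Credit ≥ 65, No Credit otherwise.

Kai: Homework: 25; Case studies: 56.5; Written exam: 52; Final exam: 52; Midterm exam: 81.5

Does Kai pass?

Credit

Weighted total:
  Homework 25 × 0.09 = 2.25
  Case studies 56.5 × 0.1 = 5.65
  Written exam 52 × 0.11 = 5.72
  Final exam 52 × 0.16 = 8.32
  Midterm exam 81.5 × 0.54 = 44.01
Sum = 65.95
65.95 ≥ 65 → Credit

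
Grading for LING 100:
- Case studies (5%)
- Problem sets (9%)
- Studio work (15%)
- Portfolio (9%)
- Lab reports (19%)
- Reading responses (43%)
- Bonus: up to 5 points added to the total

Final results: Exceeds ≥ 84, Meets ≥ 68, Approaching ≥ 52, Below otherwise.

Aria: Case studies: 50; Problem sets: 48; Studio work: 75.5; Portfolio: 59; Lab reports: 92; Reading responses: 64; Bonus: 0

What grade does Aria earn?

Weighted total:
  Case studies 50 × 0.05 = 2.5
  Problem sets 48 × 0.09 = 4.32
  Studio work 75.5 × 0.15 = 11.325
  Portfolio 59 × 0.09 = 5.31
  Lab reports 92 × 0.19 = 17.48
  Reading responses 64 × 0.43 = 27.52
Sum = 68.455
Bonus: 68.455 + 0 = 68.455
68.455 is ≥ 68 and < 84 → Meets

Meets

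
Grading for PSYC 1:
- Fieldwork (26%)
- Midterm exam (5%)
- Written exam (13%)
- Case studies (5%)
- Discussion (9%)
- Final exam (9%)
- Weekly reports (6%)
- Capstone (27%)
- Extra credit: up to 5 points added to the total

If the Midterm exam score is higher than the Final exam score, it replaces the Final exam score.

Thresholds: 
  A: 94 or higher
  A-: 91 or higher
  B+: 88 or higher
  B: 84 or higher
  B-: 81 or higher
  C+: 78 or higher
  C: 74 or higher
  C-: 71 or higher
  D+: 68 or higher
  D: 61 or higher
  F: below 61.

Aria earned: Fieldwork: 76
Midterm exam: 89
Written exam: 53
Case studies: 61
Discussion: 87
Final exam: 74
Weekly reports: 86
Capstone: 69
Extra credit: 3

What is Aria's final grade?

C

Midterm exam (89) > Final exam (74), so Final exam counts as 89.
Weighted total:
  Fieldwork 76 × 0.26 = 19.76
  Midterm exam 89 × 0.05 = 4.45
  Written exam 53 × 0.13 = 6.89
  Case studies 61 × 0.05 = 3.05
  Discussion 87 × 0.09 = 7.83
  Final exam 89 × 0.09 = 8.01
  Weekly reports 86 × 0.06 = 5.16
  Capstone 69 × 0.27 = 18.63
Sum = 73.78
Extra credit: 73.78 + 3 = 76.78
76.78 is ≥ 74 and < 78 → C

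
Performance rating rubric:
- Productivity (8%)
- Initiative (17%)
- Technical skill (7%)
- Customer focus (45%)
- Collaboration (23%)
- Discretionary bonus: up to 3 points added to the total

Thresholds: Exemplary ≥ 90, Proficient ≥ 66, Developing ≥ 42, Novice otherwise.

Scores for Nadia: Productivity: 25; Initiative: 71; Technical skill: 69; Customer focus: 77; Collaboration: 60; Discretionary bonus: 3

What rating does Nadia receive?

Proficient

Weighted total:
  Productivity 25 × 0.08 = 2
  Initiative 71 × 0.17 = 12.07
  Technical skill 69 × 0.07 = 4.83
  Customer focus 77 × 0.45 = 34.65
  Collaboration 60 × 0.23 = 13.8
Sum = 67.35
Discretionary bonus: 67.35 + 3 = 70.35
70.35 is ≥ 66 and < 90 → Proficient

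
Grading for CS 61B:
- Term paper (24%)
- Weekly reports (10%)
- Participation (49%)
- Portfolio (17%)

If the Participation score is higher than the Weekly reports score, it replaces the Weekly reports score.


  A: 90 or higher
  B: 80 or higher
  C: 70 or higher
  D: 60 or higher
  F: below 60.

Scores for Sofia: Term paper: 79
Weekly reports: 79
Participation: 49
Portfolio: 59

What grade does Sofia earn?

Participation (49) ≤ Weekly reports (79), so Weekly reports stays at 79.
Weighted total:
  Term paper 79 × 0.24 = 18.96
  Weekly reports 79 × 0.1 = 7.9
  Participation 49 × 0.49 = 24.01
  Portfolio 59 × 0.17 = 10.03
Sum = 60.9
60.9 is ≥ 60 and < 70 → D

D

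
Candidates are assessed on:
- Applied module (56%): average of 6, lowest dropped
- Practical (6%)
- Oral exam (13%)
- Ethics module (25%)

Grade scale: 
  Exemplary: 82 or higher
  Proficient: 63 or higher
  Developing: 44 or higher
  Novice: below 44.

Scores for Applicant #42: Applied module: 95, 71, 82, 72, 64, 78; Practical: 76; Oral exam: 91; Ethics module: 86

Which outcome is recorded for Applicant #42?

Applied module: drop 64 → average of remaining 5 = 398/5 = 79.6
Weighted total:
  Applied module 79.6 × 0.56 = 44.576
  Practical 76 × 0.06 = 4.56
  Oral exam 91 × 0.13 = 11.83
  Ethics module 86 × 0.25 = 21.5
Sum = 82.466
82.466 ≥ 82 → Exemplary

Exemplary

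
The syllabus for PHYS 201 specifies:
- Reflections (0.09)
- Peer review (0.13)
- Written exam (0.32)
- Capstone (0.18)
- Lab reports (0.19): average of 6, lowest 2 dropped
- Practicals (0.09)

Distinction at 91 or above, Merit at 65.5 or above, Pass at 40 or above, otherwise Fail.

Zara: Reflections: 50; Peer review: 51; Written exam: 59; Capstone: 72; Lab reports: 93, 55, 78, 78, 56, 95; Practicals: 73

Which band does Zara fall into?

Merit

Lab reports: drop 55, 56 → average of remaining 4 = 344/4 = 86
Weighted total:
  Reflections 50 × 0.09 = 4.5
  Peer review 51 × 0.13 = 6.63
  Written exam 59 × 0.32 = 18.88
  Capstone 72 × 0.18 = 12.96
  Lab reports 86 × 0.19 = 16.34
  Practicals 73 × 0.09 = 6.57
Sum = 65.88
65.88 is ≥ 65.5 and < 91 → Merit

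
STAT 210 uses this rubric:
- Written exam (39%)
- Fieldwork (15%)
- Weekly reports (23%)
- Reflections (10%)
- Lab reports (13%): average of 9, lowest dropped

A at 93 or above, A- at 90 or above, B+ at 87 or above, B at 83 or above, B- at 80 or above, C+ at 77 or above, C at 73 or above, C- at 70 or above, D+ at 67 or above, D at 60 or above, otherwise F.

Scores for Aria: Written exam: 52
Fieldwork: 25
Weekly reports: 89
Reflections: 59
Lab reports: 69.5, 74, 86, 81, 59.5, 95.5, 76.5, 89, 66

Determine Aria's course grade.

Lab reports: drop 59.5 → average of remaining 8 = 637.5/8 = 79.6875
Weighted total:
  Written exam 52 × 0.39 = 20.28
  Fieldwork 25 × 0.15 = 3.75
  Weekly reports 89 × 0.23 = 20.47
  Reflections 59 × 0.1 = 5.9
  Lab reports 79.6875 × 0.13 = 10.359375
Sum = 60.759375
60.759375 is ≥ 60 and < 67 → D

D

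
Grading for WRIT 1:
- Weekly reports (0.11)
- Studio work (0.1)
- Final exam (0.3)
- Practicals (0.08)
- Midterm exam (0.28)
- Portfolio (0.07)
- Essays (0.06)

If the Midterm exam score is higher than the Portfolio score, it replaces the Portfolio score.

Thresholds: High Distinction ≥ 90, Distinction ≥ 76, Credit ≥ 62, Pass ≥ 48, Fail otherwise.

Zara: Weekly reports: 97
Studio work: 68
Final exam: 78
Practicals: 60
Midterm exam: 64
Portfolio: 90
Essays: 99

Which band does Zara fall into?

Midterm exam (64) ≤ Portfolio (90), so Portfolio stays at 90.
Weighted total:
  Weekly reports 97 × 0.11 = 10.67
  Studio work 68 × 0.1 = 6.8
  Final exam 78 × 0.3 = 23.4
  Practicals 60 × 0.08 = 4.8
  Midterm exam 64 × 0.28 = 17.92
  Portfolio 90 × 0.07 = 6.3
  Essays 99 × 0.06 = 5.94
Sum = 75.83
75.83 is ≥ 62 and < 76 → Credit

Credit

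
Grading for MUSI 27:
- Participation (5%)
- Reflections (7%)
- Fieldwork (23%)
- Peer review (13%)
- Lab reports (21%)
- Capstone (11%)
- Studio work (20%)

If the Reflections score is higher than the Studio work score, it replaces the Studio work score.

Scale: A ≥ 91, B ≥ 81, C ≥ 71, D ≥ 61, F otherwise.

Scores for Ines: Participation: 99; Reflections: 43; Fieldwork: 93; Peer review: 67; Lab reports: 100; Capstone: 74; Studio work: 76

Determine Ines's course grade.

Reflections (43) ≤ Studio work (76), so Studio work stays at 76.
Weighted total:
  Participation 99 × 0.05 = 4.95
  Reflections 43 × 0.07 = 3.01
  Fieldwork 93 × 0.23 = 21.39
  Peer review 67 × 0.13 = 8.71
  Lab reports 100 × 0.21 = 21
  Capstone 74 × 0.11 = 8.14
  Studio work 76 × 0.2 = 15.2
Sum = 82.4
82.4 is ≥ 81 and < 91 → B

B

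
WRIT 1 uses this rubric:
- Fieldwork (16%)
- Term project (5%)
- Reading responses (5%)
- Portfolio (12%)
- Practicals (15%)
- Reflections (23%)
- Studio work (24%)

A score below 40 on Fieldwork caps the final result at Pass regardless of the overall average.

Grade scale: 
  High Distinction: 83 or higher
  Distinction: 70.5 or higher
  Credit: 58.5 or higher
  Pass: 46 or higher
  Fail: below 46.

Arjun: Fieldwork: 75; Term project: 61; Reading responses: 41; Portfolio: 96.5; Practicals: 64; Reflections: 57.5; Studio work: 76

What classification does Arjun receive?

Fieldwork score 75 ≥ 40: minimum met.
Weighted total:
  Fieldwork 75 × 0.16 = 12
  Term project 61 × 0.05 = 3.05
  Reading responses 41 × 0.05 = 2.05
  Portfolio 96.5 × 0.12 = 11.58
  Practicals 64 × 0.15 = 9.6
  Reflections 57.5 × 0.23 = 13.225
  Studio work 76 × 0.24 = 18.24
Sum = 69.745
69.745 is ≥ 58.5 and < 70.5 → Credit

Credit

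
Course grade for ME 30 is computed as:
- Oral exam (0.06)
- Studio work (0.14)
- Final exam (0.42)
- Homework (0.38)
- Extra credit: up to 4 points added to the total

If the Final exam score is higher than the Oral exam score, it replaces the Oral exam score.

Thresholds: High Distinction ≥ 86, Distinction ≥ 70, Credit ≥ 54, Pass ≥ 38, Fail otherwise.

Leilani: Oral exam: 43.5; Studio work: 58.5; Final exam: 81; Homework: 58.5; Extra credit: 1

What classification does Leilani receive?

Final exam (81) > Oral exam (43.5), so Oral exam counts as 81.
Weighted total:
  Oral exam 81 × 0.06 = 4.86
  Studio work 58.5 × 0.14 = 8.19
  Final exam 81 × 0.42 = 34.02
  Homework 58.5 × 0.38 = 22.23
Sum = 69.3
Extra credit: 69.3 + 1 = 70.3
70.3 is ≥ 70 and < 86 → Distinction

Distinction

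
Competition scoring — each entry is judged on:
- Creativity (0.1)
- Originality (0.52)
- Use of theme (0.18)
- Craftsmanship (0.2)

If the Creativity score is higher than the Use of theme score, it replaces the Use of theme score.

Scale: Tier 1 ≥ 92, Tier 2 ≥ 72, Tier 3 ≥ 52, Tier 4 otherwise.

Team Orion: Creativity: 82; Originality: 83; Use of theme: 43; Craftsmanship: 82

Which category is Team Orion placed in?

Tier 2

Creativity (82) > Use of theme (43), so Use of theme counts as 82.
Weighted total:
  Creativity 82 × 0.1 = 8.2
  Originality 83 × 0.52 = 43.16
  Use of theme 82 × 0.18 = 14.76
  Craftsmanship 82 × 0.2 = 16.4
Sum = 82.52
82.52 is ≥ 72 and < 92 → Tier 2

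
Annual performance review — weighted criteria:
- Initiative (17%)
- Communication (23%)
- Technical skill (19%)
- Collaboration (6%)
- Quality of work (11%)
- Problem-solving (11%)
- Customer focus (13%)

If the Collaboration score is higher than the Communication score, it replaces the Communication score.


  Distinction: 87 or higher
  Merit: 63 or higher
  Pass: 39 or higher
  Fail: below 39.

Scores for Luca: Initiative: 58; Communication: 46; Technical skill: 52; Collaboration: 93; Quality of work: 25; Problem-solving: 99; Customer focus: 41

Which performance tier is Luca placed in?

Collaboration (93) > Communication (46), so Communication counts as 93.
Weighted total:
  Initiative 58 × 0.17 = 9.86
  Communication 93 × 0.23 = 21.39
  Technical skill 52 × 0.19 = 9.88
  Collaboration 93 × 0.06 = 5.58
  Quality of work 25 × 0.11 = 2.75
  Problem-solving 99 × 0.11 = 10.89
  Customer focus 41 × 0.13 = 5.33
Sum = 65.68
65.68 is ≥ 63 and < 87 → Merit

Merit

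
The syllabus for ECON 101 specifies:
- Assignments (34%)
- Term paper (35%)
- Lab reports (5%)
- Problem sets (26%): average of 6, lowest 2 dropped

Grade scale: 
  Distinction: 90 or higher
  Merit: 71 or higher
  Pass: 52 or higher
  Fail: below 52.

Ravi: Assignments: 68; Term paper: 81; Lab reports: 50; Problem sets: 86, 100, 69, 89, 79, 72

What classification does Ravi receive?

Merit

Problem sets: drop 69, 72 → average of remaining 4 = 354/4 = 88.5
Weighted total:
  Assignments 68 × 0.34 = 23.12
  Term paper 81 × 0.35 = 28.35
  Lab reports 50 × 0.05 = 2.5
  Problem sets 88.5 × 0.26 = 23.01
Sum = 76.98
76.98 is ≥ 71 and < 90 → Merit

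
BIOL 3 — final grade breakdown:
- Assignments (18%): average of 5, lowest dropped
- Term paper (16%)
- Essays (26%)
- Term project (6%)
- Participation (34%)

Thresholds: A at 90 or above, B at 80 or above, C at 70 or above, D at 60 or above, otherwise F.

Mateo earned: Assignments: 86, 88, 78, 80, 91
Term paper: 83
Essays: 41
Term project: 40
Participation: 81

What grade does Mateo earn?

Assignments: drop 78 → average of remaining 4 = 345/4 = 86.25
Weighted total:
  Assignments 86.25 × 0.18 = 15.525
  Term paper 83 × 0.16 = 13.28
  Essays 41 × 0.26 = 10.66
  Term project 40 × 0.06 = 2.4
  Participation 81 × 0.34 = 27.54
Sum = 69.405
69.405 is ≥ 60 and < 70 → D

D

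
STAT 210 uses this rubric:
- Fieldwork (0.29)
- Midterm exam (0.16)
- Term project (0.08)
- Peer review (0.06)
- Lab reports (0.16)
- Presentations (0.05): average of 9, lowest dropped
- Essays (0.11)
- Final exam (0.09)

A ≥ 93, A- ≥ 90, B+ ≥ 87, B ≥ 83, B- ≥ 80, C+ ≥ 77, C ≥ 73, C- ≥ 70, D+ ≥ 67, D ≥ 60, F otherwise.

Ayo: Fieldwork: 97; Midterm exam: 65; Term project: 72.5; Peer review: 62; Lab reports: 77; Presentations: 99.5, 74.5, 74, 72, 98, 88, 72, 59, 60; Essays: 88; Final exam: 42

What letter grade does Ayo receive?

Presentations: drop 59 → average of remaining 8 = 638/8 = 79.75
Weighted total:
  Fieldwork 97 × 0.29 = 28.13
  Midterm exam 65 × 0.16 = 10.4
  Term project 72.5 × 0.08 = 5.8
  Peer review 62 × 0.06 = 3.72
  Lab reports 77 × 0.16 = 12.32
  Presentations 79.75 × 0.05 = 3.9875
  Essays 88 × 0.11 = 9.68
  Final exam 42 × 0.09 = 3.78
Sum = 77.8175
77.8175 is ≥ 77 and < 80 → C+

C+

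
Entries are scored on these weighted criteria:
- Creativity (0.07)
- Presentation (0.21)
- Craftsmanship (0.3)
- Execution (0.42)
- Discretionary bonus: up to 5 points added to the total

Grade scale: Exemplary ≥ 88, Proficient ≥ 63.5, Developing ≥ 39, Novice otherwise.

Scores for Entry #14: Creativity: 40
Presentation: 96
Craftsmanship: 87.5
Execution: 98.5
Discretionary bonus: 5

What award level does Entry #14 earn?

Exemplary

Weighted total:
  Creativity 40 × 0.07 = 2.8
  Presentation 96 × 0.21 = 20.16
  Craftsmanship 87.5 × 0.3 = 26.25
  Execution 98.5 × 0.42 = 41.37
Sum = 90.58
Discretionary bonus: 90.58 + 5 = 95.58
95.58 ≥ 88 → Exemplary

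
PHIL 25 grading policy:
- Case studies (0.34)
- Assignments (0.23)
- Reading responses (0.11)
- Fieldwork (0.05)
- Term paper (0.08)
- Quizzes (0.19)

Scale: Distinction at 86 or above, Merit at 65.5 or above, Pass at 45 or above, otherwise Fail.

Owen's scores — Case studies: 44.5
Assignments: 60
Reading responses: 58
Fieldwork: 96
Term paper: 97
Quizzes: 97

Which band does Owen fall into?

Merit

Weighted total:
  Case studies 44.5 × 0.34 = 15.13
  Assignments 60 × 0.23 = 13.8
  Reading responses 58 × 0.11 = 6.38
  Fieldwork 96 × 0.05 = 4.8
  Term paper 97 × 0.08 = 7.76
  Quizzes 97 × 0.19 = 18.43
Sum = 66.3
66.3 is ≥ 65.5 and < 86 → Merit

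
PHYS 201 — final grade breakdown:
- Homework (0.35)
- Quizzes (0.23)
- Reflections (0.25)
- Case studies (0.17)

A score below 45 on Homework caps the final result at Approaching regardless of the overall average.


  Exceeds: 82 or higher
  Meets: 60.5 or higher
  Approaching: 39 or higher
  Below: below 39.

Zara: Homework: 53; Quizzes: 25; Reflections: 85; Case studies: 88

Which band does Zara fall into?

Meets

Homework score 53 ≥ 45: minimum met.
Weighted total:
  Homework 53 × 0.35 = 18.55
  Quizzes 25 × 0.23 = 5.75
  Reflections 85 × 0.25 = 21.25
  Case studies 88 × 0.17 = 14.96
Sum = 60.51
60.51 is ≥ 60.5 and < 82 → Meets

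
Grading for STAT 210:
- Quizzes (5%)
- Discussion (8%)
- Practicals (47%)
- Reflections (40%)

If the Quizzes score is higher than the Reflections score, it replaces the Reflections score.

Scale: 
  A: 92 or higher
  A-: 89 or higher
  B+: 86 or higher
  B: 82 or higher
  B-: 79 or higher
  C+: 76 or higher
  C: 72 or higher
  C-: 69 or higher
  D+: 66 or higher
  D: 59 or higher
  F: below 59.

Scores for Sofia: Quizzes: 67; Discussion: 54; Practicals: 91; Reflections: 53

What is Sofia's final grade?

Quizzes (67) > Reflections (53), so Reflections counts as 67.
Weighted total:
  Quizzes 67 × 0.05 = 3.35
  Discussion 54 × 0.08 = 4.32
  Practicals 91 × 0.47 = 42.77
  Reflections 67 × 0.4 = 26.8
Sum = 77.24
77.24 is ≥ 76 and < 79 → C+

C+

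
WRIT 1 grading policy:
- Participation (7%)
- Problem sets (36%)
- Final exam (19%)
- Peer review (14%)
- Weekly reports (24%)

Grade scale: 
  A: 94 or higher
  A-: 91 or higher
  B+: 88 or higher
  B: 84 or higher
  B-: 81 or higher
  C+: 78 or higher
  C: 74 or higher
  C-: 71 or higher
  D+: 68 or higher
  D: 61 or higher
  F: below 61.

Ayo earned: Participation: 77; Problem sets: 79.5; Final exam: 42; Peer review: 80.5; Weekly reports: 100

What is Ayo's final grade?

C

Weighted total:
  Participation 77 × 0.07 = 5.39
  Problem sets 79.5 × 0.36 = 28.62
  Final exam 42 × 0.19 = 7.98
  Peer review 80.5 × 0.14 = 11.27
  Weekly reports 100 × 0.24 = 24
Sum = 77.26
77.26 is ≥ 74 and < 78 → C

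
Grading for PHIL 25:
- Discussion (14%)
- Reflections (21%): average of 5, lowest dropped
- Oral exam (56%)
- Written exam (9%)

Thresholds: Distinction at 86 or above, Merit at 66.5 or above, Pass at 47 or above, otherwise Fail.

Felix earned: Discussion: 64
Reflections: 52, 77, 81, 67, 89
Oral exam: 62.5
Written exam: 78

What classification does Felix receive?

Reflections: drop 52 → average of remaining 4 = 314/4 = 78.5
Weighted total:
  Discussion 64 × 0.14 = 8.96
  Reflections 78.5 × 0.21 = 16.485
  Oral exam 62.5 × 0.56 = 35
  Written exam 78 × 0.09 = 7.02
Sum = 67.465
67.465 is ≥ 66.5 and < 86 → Merit

Merit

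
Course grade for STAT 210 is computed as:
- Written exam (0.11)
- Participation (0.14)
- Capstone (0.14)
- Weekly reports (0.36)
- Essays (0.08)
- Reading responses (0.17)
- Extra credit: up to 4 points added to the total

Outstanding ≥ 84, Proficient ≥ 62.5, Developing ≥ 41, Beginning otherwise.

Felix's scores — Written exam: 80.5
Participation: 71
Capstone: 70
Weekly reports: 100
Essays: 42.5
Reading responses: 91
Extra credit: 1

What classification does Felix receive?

Outstanding

Weighted total:
  Written exam 80.5 × 0.11 = 8.855
  Participation 71 × 0.14 = 9.94
  Capstone 70 × 0.14 = 9.8
  Weekly reports 100 × 0.36 = 36
  Essays 42.5 × 0.08 = 3.4
  Reading responses 91 × 0.17 = 15.47
Sum = 83.465
Extra credit: 83.465 + 1 = 84.465
84.465 ≥ 84 → Outstanding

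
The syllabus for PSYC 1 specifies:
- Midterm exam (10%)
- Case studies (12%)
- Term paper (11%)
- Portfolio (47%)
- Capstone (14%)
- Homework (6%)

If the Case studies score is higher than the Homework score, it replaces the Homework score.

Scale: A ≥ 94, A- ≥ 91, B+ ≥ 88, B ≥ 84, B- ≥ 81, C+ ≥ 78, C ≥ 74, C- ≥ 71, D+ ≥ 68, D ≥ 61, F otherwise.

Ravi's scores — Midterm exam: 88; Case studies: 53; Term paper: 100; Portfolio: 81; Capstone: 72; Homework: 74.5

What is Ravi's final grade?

C+

Case studies (53) ≤ Homework (74.5), so Homework stays at 74.5.
Weighted total:
  Midterm exam 88 × 0.1 = 8.8
  Case studies 53 × 0.12 = 6.36
  Term paper 100 × 0.11 = 11
  Portfolio 81 × 0.47 = 38.07
  Capstone 72 × 0.14 = 10.08
  Homework 74.5 × 0.06 = 4.47
Sum = 78.78
78.78 is ≥ 78 and < 81 → C+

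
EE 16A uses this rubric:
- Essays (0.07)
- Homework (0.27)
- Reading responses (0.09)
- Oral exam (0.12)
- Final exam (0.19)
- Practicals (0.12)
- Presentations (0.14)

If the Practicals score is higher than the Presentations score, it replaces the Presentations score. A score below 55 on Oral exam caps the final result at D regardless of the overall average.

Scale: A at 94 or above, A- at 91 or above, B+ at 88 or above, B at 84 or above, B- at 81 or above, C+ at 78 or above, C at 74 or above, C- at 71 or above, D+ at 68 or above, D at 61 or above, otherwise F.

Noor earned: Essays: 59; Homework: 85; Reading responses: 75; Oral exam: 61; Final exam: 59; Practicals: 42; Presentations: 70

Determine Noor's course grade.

Practicals (42) ≤ Presentations (70), so Presentations stays at 70.
Oral exam score 61 ≥ 55: minimum met.
Weighted total:
  Essays 59 × 0.07 = 4.13
  Homework 85 × 0.27 = 22.95
  Reading responses 75 × 0.09 = 6.75
  Oral exam 61 × 0.12 = 7.32
  Final exam 59 × 0.19 = 11.21
  Practicals 42 × 0.12 = 5.04
  Presentations 70 × 0.14 = 9.8
Sum = 67.2
67.2 is ≥ 61 and < 68 → D

D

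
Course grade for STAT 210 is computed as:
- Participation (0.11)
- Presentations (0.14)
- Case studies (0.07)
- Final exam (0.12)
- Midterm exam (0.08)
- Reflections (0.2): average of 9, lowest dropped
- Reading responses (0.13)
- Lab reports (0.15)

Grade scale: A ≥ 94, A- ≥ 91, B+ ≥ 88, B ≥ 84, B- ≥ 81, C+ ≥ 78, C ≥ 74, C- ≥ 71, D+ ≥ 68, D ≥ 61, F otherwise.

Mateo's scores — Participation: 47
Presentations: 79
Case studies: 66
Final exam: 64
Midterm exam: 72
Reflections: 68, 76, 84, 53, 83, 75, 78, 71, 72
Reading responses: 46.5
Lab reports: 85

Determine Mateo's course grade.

Reflections: drop 53 → average of remaining 8 = 607/8 = 75.875
Weighted total:
  Participation 47 × 0.11 = 5.17
  Presentations 79 × 0.14 = 11.06
  Case studies 66 × 0.07 = 4.62
  Final exam 64 × 0.12 = 7.68
  Midterm exam 72 × 0.08 = 5.76
  Reflections 75.875 × 0.2 = 15.175
  Reading responses 46.5 × 0.13 = 6.045
  Lab reports 85 × 0.15 = 12.75
Sum = 68.26
68.26 is ≥ 68 and < 71 → D+

D+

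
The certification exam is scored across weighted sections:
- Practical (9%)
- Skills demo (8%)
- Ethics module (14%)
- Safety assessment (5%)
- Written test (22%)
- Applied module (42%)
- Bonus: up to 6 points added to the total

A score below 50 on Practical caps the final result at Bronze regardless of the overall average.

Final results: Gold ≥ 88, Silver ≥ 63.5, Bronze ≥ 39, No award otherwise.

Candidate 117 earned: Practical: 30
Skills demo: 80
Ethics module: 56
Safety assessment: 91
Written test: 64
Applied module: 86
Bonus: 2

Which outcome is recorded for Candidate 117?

Practical score 30 < 50: minimum not met.
Weighted total:
  Practical 30 × 0.09 = 2.7
  Skills demo 80 × 0.08 = 6.4
  Ethics module 56 × 0.14 = 7.84
  Safety assessment 91 × 0.05 = 4.55
  Written test 64 × 0.22 = 14.08
  Applied module 86 × 0.42 = 36.12
Sum = 71.69
Bonus: 71.69 + 2 = 73.69
73.69 would be Silver; cap at Bronze applies → Bronze.

Bronze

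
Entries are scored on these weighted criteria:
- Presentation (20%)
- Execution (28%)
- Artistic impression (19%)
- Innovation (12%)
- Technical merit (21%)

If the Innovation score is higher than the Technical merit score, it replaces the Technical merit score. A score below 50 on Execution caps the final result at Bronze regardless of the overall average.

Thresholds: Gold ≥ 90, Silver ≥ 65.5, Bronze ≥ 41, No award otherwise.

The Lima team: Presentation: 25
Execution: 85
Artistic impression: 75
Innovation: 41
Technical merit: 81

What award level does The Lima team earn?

Innovation (41) ≤ Technical merit (81), so Technical merit stays at 81.
Execution score 85 ≥ 50: minimum met.
Weighted total:
  Presentation 25 × 0.2 = 5
  Execution 85 × 0.28 = 23.8
  Artistic impression 75 × 0.19 = 14.25
  Innovation 41 × 0.12 = 4.92
  Technical merit 81 × 0.21 = 17.01
Sum = 64.98
64.98 is ≥ 41 and < 65.5 → Bronze

Bronze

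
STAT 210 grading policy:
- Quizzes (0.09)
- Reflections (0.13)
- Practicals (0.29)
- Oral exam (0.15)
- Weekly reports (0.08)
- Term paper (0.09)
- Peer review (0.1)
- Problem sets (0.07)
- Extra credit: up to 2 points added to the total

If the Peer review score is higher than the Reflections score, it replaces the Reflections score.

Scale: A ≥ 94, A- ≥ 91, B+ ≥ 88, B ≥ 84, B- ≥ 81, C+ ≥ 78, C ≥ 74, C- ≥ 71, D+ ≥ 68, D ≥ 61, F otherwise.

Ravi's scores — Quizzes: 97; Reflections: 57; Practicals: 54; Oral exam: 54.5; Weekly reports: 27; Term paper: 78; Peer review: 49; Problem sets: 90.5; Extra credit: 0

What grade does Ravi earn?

F

Peer review (49) ≤ Reflections (57), so Reflections stays at 57.
Weighted total:
  Quizzes 97 × 0.09 = 8.73
  Reflections 57 × 0.13 = 7.41
  Practicals 54 × 0.29 = 15.66
  Oral exam 54.5 × 0.15 = 8.175
  Weekly reports 27 × 0.08 = 2.16
  Term paper 78 × 0.09 = 7.02
  Peer review 49 × 0.1 = 4.9
  Problem sets 90.5 × 0.07 = 6.335
Sum = 60.39
Extra credit: 60.39 + 0 = 60.39
60.39 < 61 → F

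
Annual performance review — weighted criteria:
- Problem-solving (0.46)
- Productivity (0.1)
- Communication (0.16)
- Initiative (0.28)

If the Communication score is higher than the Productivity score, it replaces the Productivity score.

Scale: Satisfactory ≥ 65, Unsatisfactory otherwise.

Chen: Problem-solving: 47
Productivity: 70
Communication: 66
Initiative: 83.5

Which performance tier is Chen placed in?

Unsatisfactory

Communication (66) ≤ Productivity (70), so Productivity stays at 70.
Weighted total:
  Problem-solving 47 × 0.46 = 21.62
  Productivity 70 × 0.1 = 7
  Communication 66 × 0.16 = 10.56
  Initiative 83.5 × 0.28 = 23.38
Sum = 62.56
62.56 < 65 → Unsatisfactory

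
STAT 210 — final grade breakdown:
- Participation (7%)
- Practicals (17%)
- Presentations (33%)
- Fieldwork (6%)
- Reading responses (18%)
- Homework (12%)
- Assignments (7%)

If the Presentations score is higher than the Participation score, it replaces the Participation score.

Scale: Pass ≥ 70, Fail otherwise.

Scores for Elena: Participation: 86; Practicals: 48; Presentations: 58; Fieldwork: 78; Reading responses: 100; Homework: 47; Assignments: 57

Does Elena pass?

Fail

Presentations (58) ≤ Participation (86), so Participation stays at 86.
Weighted total:
  Participation 86 × 0.07 = 6.02
  Practicals 48 × 0.17 = 8.16
  Presentations 58 × 0.33 = 19.14
  Fieldwork 78 × 0.06 = 4.68
  Reading responses 100 × 0.18 = 18
  Homework 47 × 0.12 = 5.64
  Assignments 57 × 0.07 = 3.99
Sum = 65.63
65.63 < 70 → Fail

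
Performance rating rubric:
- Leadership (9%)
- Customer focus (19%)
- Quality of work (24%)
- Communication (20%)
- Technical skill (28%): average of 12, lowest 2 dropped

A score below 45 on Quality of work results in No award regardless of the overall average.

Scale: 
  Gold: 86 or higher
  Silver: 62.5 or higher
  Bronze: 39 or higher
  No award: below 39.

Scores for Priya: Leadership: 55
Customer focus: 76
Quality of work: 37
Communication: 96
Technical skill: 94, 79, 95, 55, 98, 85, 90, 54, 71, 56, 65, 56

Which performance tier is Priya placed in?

Technical skill: drop 54, 55 → average of remaining 10 = 789/10 = 78.9
Quality of work score 37 < 45: minimum not met.
Weighted total:
  Leadership 55 × 0.09 = 4.95
  Customer focus 76 × 0.19 = 14.44
  Quality of work 37 × 0.24 = 8.88
  Communication 96 × 0.2 = 19.2
  Technical skill 78.9 × 0.28 = 22.092
Sum = 69.562
Because the Quality of work minimum was not met, the result is No award.

No award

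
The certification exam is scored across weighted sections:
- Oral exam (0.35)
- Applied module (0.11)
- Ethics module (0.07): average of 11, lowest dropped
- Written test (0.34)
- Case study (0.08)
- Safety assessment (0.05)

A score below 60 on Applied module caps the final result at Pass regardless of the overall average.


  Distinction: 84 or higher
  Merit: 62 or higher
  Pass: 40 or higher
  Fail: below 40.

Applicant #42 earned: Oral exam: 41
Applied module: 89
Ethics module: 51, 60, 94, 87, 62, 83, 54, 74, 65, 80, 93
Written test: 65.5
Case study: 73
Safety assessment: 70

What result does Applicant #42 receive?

Pass

Ethics module: drop 51 → average of remaining 10 = 752/10 = 75.2
Applied module score 89 ≥ 60: minimum met.
Weighted total:
  Oral exam 41 × 0.35 = 14.35
  Applied module 89 × 0.11 = 9.79
  Ethics module 75.2 × 0.07 = 5.264
  Written test 65.5 × 0.34 = 22.27
  Case study 73 × 0.08 = 5.84
  Safety assessment 70 × 0.05 = 3.5
Sum = 61.014
61.014 is ≥ 40 and < 62 → Pass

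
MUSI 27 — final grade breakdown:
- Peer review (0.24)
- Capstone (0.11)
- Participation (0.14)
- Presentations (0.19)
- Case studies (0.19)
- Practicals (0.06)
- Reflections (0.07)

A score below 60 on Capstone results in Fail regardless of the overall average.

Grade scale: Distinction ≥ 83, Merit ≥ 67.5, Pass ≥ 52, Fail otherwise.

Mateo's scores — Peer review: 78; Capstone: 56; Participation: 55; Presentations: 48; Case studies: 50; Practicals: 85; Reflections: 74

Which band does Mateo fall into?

Capstone score 56 < 60: minimum not met.
Weighted total:
  Peer review 78 × 0.24 = 18.72
  Capstone 56 × 0.11 = 6.16
  Participation 55 × 0.14 = 7.7
  Presentations 48 × 0.19 = 9.12
  Case studies 50 × 0.19 = 9.5
  Practicals 85 × 0.06 = 5.1
  Reflections 74 × 0.07 = 5.18
Sum = 61.48
Because the Capstone minimum was not met, the result is Fail.

Fail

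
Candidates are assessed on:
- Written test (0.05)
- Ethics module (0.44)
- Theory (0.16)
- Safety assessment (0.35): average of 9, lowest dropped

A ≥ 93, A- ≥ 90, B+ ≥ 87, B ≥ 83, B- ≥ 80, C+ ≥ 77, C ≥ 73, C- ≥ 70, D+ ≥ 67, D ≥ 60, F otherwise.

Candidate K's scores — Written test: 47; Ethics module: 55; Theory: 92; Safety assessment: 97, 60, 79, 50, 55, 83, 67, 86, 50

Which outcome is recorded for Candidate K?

D

Safety assessment: drop 50 → average of remaining 8 = 577/8 = 72.125
Weighted total:
  Written test 47 × 0.05 = 2.35
  Ethics module 55 × 0.44 = 24.2
  Theory 92 × 0.16 = 14.72
  Safety assessment 72.125 × 0.35 = 25.24375
Sum = 66.51375
66.51375 is ≥ 60 and < 67 → D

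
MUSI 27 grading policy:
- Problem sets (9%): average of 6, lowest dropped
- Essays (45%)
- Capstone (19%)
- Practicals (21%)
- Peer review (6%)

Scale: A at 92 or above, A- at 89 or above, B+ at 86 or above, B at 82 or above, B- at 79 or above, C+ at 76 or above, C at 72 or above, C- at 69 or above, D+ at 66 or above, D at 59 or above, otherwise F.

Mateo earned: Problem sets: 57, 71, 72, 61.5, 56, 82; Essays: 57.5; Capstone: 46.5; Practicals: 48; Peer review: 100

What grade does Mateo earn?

Problem sets: drop 56 → average of remaining 5 = 343.5/5 = 68.7
Weighted total:
  Problem sets 68.7 × 0.09 = 6.183
  Essays 57.5 × 0.45 = 25.875
  Capstone 46.5 × 0.19 = 8.835
  Practicals 48 × 0.21 = 10.08
  Peer review 100 × 0.06 = 6
Sum = 56.973
56.973 < 59 → F

F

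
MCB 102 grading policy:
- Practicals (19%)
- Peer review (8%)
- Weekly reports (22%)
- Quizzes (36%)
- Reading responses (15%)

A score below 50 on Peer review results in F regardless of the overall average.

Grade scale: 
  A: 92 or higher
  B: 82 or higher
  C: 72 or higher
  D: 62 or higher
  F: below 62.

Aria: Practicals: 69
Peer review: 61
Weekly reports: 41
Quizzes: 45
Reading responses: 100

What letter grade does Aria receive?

F

Peer review score 61 ≥ 50: minimum met.
Weighted total:
  Practicals 69 × 0.19 = 13.11
  Peer review 61 × 0.08 = 4.88
  Weekly reports 41 × 0.22 = 9.02
  Quizzes 45 × 0.36 = 16.2
  Reading responses 100 × 0.15 = 15
Sum = 58.21
58.21 < 62 → F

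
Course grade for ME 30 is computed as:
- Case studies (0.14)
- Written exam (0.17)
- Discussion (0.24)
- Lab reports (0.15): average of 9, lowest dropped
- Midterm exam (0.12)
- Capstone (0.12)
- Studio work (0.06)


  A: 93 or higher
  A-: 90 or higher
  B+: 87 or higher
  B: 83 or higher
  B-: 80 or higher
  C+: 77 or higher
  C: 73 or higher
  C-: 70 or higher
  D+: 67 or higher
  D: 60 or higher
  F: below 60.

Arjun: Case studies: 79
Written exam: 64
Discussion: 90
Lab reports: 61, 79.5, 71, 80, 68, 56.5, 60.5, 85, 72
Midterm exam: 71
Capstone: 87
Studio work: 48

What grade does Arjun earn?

Lab reports: drop 56.5 → average of remaining 8 = 577/8 = 72.125
Weighted total:
  Case studies 79 × 0.14 = 11.06
  Written exam 64 × 0.17 = 10.88
  Discussion 90 × 0.24 = 21.6
  Lab reports 72.125 × 0.15 = 10.81875
  Midterm exam 71 × 0.12 = 8.52
  Capstone 87 × 0.12 = 10.44
  Studio work 48 × 0.06 = 2.88
Sum = 76.19875
76.19875 is ≥ 73 and < 77 → C

C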